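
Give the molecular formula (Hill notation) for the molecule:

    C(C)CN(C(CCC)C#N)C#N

C9H15N3

Heavy atoms from the SMILES: 9 C, 3 N.
Implicit hydrogens by atom environment:
  4 × C: 2 H each → 8
  3 × N: no H
  2 × C: 3 H each → 6
  2 × C: no H
  1 × C: 1 H
  Total hydrogens = 15.
Molecular formula: C9H15N3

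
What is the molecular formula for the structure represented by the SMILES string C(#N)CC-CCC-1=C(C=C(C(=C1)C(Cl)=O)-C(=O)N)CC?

C15H17ClN2O2

Heavy atoms from the SMILES: 15 C, 1 Cl, 2 N, 2 O.
Implicit hydrogens by atom environment:
  5 × C: 2 H each → 10
  4 × C (aromatic): no H
  3 × C: no H
  2 × C (aromatic): 1 H each → 2
  2 × O: no H
  1 × C: 3 H
  1 × Cl: no H
  1 × N: 2 H
  1 × N: no H
  Total hydrogens = 17.
Molecular formula: C15H17ClN2O2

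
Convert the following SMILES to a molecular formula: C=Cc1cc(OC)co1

Heavy atoms from the SMILES: 7 C, 2 O.
Implicit hydrogens by atom environment:
  2 × C (aromatic): 1 H each → 2
  2 × C (aromatic): no H
  1 × C: 3 H
  1 × C: 2 H
  1 × C: 1 H
  1 × O (aromatic): no H
  1 × O: no H
  Total hydrogens = 8.
Molecular formula: C7H8O2

C7H8O2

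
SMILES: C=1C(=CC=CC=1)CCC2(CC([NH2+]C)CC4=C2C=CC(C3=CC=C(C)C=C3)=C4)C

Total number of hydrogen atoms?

32

Hydrogens are implicit in SMILES; fill each atom to its normal valence:
  12 × C (aromatic): 1 H each → 12
  6 × C (aromatic): no H
  4 × C: 2 H each → 8
  3 × C: 3 H each → 9
  1 × C: 1 H
  1 × C: no H
  1 × N (charge +1): 2 H
  Total hydrogens = 32.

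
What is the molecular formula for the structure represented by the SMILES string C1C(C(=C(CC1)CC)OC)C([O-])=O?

C10H15O3-

Heavy atoms from the SMILES: 10 C, 3 O.
Implicit hydrogens by atom environment:
  4 × C: 2 H each → 8
  3 × C: no H
  2 × C: 3 H each → 6
  2 × O: no H
  1 × C: 1 H
  1 × O (charge -1): no H
  Total hydrogens = 15.
Net charge -1.
Molecular formula: C10H15O3-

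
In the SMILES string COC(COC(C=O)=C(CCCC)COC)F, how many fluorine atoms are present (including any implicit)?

1

The symbol for fluorine appears 1 time in the SMILES.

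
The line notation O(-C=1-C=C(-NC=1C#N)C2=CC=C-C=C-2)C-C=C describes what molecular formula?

Heavy atoms from the SMILES: 14 C, 2 N, 1 O.
Implicit hydrogens by atom environment:
  6 × C (aromatic): 1 H each → 6
  4 × C (aromatic): no H
  2 × C: 2 H each → 4
  1 × C: 1 H
  1 × C: no H
  1 × N (aromatic): 1 H
  1 × N: no H
  1 × O: no H
  Total hydrogens = 12.
Molecular formula: C14H12N2O

C14H12N2O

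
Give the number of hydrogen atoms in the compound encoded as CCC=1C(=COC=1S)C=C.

10

Hydrogens are implicit in SMILES; fill each atom to its normal valence:
  3 × C (aromatic): no H
  2 × C: 2 H each → 4
  1 × C: 3 H
  1 × C (aromatic): 1 H
  1 × C: 1 H
  1 × O (aromatic): no H
  1 × S: 1 H
  Total hydrogens = 10.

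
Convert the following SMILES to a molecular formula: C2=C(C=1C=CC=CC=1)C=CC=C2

Heavy atoms from the SMILES: 12 C.
Implicit hydrogens by atom environment:
  10 × C (aromatic): 1 H each → 10
  2 × C (aromatic): no H
  Total hydrogens = 10.
Molecular formula: C12H10

C12H10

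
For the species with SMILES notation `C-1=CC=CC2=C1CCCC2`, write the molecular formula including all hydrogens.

C10H12

Heavy atoms from the SMILES: 10 C.
Implicit hydrogens by atom environment:
  4 × C: 2 H each → 8
  4 × C (aromatic): 1 H each → 4
  2 × C (aromatic): no H
  Total hydrogens = 12.
Molecular formula: C10H12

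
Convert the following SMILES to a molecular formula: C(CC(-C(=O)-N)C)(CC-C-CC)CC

C12H25NO

Heavy atoms from the SMILES: 12 C, 1 N, 1 O.
Implicit hydrogens by atom environment:
  6 × C: 2 H each → 12
  3 × C: 3 H each → 9
  2 × C: 1 H each → 2
  1 × C: no H
  1 × N: 2 H
  1 × O: no H
  Total hydrogens = 25.
Molecular formula: C12H25NO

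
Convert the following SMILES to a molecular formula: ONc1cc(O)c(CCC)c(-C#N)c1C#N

Heavy atoms from the SMILES: 11 C, 3 N, 2 O.
Implicit hydrogens by atom environment:
  5 × C (aromatic): no H
  2 × C: 2 H each → 4
  2 × C: no H
  2 × N: no H
  2 × O: 1 H each → 2
  1 × C: 3 H
  1 × C (aromatic): 1 H
  1 × N: 1 H
  Total hydrogens = 11.
Molecular formula: C11H11N3O2

C11H11N3O2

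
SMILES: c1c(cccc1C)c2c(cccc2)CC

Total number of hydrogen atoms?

16

Hydrogens are implicit in SMILES; fill each atom to its normal valence:
  8 × C (aromatic): 1 H each → 8
  4 × C (aromatic): no H
  2 × C: 3 H each → 6
  1 × C: 2 H
  Total hydrogens = 16.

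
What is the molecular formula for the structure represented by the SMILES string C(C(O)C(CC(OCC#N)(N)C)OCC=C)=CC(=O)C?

Heavy atoms from the SMILES: 14 C, 2 N, 4 O.
Implicit hydrogens by atom environment:
  5 × C: 1 H each → 5
  4 × C: 2 H each → 8
  3 × C: no H
  3 × O: no H
  2 × C: 3 H each → 6
  1 × N: 2 H
  1 × N: no H
  1 × O: 1 H
  Total hydrogens = 22.
Molecular formula: C14H22N2O4

C14H22N2O4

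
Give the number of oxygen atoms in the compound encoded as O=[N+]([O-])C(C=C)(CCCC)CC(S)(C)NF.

The symbol for oxygen appears 2 times in the SMILES.

2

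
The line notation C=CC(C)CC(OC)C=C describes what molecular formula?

C9H16O

Heavy atoms from the SMILES: 9 C, 1 O.
Implicit hydrogens by atom environment:
  4 × C: 1 H each → 4
  3 × C: 2 H each → 6
  2 × C: 3 H each → 6
  1 × O: no H
  Total hydrogens = 16.
Molecular formula: C9H16O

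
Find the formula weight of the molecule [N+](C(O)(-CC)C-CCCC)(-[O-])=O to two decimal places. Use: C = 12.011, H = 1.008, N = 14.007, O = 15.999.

175.23

Molecular formula: C8H17NO3.
M = 8×12.011 + 17×1.008 + 1×14.007 + 3×15.999 = 175.23 g/mol.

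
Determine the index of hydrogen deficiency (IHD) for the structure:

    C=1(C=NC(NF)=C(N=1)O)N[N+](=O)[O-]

5

Molecular formula from the SMILES: C4H4FN5O3.
DoU = (2C + 2 + N − H − X)/2 = (2·4 + 2 + 5 − 4 − 1)/2 = 10/2 = 5.
(Structurally: 1 ring(s) + 4 π bond(s) = 5.)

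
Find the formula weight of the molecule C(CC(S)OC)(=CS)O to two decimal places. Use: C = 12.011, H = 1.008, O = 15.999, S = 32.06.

Molecular formula: C5H10O2S2.
M = 5×12.011 + 10×1.008 + 2×15.999 + 2×32.06 = 166.25 g/mol.

166.25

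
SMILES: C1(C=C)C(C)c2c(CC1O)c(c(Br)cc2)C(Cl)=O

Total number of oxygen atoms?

2

The symbol for oxygen appears 2 times in the SMILES.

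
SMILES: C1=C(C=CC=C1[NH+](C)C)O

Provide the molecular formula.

C8H12NO+

Heavy atoms from the SMILES: 8 C, 1 N, 1 O.
Implicit hydrogens by atom environment:
  4 × C (aromatic): 1 H each → 4
  2 × C: 3 H each → 6
  2 × C (aromatic): no H
  1 × N (charge +1): 1 H
  1 × O: 1 H
  Total hydrogens = 12.
Net charge +1.
Molecular formula: C8H12NO+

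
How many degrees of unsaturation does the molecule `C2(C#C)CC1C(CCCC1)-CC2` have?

4

Molecular formula from the SMILES: C12H18.
DoU = (2C + 2 + N − H − X)/2 = (2·12 + 2 + 0 − 18 − 0)/2 = 8/2 = 4.
(Structurally: 2 ring(s) + 2 π bond(s) = 4.)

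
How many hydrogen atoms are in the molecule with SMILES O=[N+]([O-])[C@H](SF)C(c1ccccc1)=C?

Hydrogens are implicit in SMILES; fill each atom to its normal valence:
  5 × C (aromatic): 1 H each → 5
  1 × C: 2 H
  1 × C: 1 H
  1 × C: no H
  1 × C (aromatic): no H
  1 × F: no H
  1 × N (charge +1): no H
  1 × O: no H
  1 × O (charge -1): no H
  1 × S: no H
  Total hydrogens = 8.

8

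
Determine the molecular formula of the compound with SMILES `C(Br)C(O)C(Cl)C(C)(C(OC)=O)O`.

C7H12BrClO4

Heavy atoms from the SMILES: 1 Br, 7 C, 1 Cl, 4 O.
Implicit hydrogens by atom environment:
  2 × C: 3 H each → 6
  2 × C: 1 H each → 2
  2 × C: no H
  2 × O: 1 H each → 2
  2 × O: no H
  1 × Br: no H
  1 × C: 2 H
  1 × Cl: no H
  Total hydrogens = 12.
Molecular formula: C7H12BrClO4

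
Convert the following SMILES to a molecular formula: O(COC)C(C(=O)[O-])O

Heavy atoms from the SMILES: 4 C, 5 O.
Implicit hydrogens by atom environment:
  3 × O: no H
  1 × C: 3 H
  1 × C: 2 H
  1 × C: 1 H
  1 × C: no H
  1 × O: 1 H
  1 × O (charge -1): no H
  Total hydrogens = 7.
Net charge -1.
Molecular formula: C4H7O5-

C4H7O5-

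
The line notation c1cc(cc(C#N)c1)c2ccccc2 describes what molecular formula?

Heavy atoms from the SMILES: 13 C, 1 N.
Implicit hydrogens by atom environment:
  9 × C (aromatic): 1 H each → 9
  3 × C (aromatic): no H
  1 × C: no H
  1 × N: no H
  Total hydrogens = 9.
Molecular formula: C13H9N

C13H9N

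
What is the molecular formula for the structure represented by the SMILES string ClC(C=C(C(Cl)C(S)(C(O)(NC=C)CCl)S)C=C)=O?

Heavy atoms from the SMILES: 11 C, 3 Cl, 1 N, 2 O, 2 S.
Implicit hydrogens by atom environment:
  4 × C: 1 H each → 4
  4 × C: no H
  3 × C: 2 H each → 6
  3 × Cl: no H
  2 × S: 1 H each → 2
  1 × N: 1 H
  1 × O: 1 H
  1 × O: no H
  Total hydrogens = 14.
Molecular formula: C11H14Cl3NO2S2

C11H14Cl3NO2S2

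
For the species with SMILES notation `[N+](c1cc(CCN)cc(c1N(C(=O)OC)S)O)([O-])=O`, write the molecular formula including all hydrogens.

Heavy atoms from the SMILES: 10 C, 3 N, 5 O, 1 S.
Implicit hydrogens by atom environment:
  4 × C (aromatic): no H
  3 × O: no H
  2 × C: 2 H each → 4
  2 × C (aromatic): 1 H each → 2
  1 × C: 3 H
  1 × C: no H
  1 × N: 2 H
  1 × N (charge +1): no H
  1 × N: no H
  1 × O: 1 H
  1 × O (charge -1): no H
  1 × S: 1 H
  Total hydrogens = 13.
Molecular formula: C10H13N3O5S

C10H13N3O5S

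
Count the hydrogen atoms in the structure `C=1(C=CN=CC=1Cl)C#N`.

Hydrogens are implicit in SMILES; fill each atom to its normal valence:
  3 × C (aromatic): 1 H each → 3
  2 × C (aromatic): no H
  1 × C: no H
  1 × Cl: no H
  1 × N (aromatic): no H
  1 × N: no H
  Total hydrogens = 3.

3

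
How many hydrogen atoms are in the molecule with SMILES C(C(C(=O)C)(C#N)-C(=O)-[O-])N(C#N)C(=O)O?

Hydrogens are implicit in SMILES; fill each atom to its normal valence:
  6 × C: no H
  3 × N: no H
  3 × O: no H
  1 × C: 3 H
  1 × C: 2 H
  1 × O: 1 H
  1 × O (charge -1): no H
  Total hydrogens = 6.

6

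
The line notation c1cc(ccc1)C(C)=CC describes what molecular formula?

C10H12

Heavy atoms from the SMILES: 10 C.
Implicit hydrogens by atom environment:
  5 × C (aromatic): 1 H each → 5
  2 × C: 3 H each → 6
  1 × C: 1 H
  1 × C: no H
  1 × C (aromatic): no H
  Total hydrogens = 12.
Molecular formula: C10H12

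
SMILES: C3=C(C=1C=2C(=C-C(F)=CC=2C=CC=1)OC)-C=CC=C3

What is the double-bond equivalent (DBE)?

11

Molecular formula from the SMILES: C17H13FO.
DoU = (2C + 2 + N − H − X)/2 = (2·17 + 2 + 0 − 13 − 1)/2 = 22/2 = 11.
(Structurally: 3 ring(s) + 8 π bond(s) = 11.)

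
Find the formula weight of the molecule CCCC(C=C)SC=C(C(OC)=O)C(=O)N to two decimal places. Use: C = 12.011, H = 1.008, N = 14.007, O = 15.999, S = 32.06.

243.32

Molecular formula: C11H17NO3S.
M = 11×12.011 + 17×1.008 + 1×14.007 + 3×15.999 + 1×32.06 = 243.32 g/mol.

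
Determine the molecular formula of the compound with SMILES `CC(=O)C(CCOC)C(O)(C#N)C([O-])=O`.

C9H12NO5-

Heavy atoms from the SMILES: 9 C, 1 N, 5 O.
Implicit hydrogens by atom environment:
  4 × C: no H
  3 × O: no H
  2 × C: 3 H each → 6
  2 × C: 2 H each → 4
  1 × C: 1 H
  1 × N: no H
  1 × O: 1 H
  1 × O (charge -1): no H
  Total hydrogens = 12.
Net charge -1.
Molecular formula: C9H12NO5-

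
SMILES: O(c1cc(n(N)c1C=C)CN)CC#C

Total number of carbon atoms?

10

The symbol for carbon appears 10 times in the SMILES. Lowercase c denotes aromatic carbon and counts toward C.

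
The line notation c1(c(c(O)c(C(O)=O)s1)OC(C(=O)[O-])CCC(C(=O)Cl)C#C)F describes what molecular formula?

C13H9ClFO7S-

Heavy atoms from the SMILES: 13 C, 1 Cl, 1 F, 7 O, 1 S.
Implicit hydrogens by atom environment:
  4 × C (aromatic): no H
  4 × C: no H
  4 × O: no H
  3 × C: 1 H each → 3
  2 × C: 2 H each → 4
  2 × O: 1 H each → 2
  1 × Cl: no H
  1 × F: no H
  1 × O (charge -1): no H
  1 × S (aromatic): no H
  Total hydrogens = 9.
Net charge -1.
Molecular formula: C13H9ClFO7S-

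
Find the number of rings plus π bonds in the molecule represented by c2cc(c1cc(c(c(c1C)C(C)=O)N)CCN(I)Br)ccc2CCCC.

Molecular formula from the SMILES: C21H26BrIN2O.
DoU = (2C + 2 + N − H − X)/2 = (2·21 + 2 + 2 − 26 − 2)/2 = 18/2 = 9.
(Structurally: 2 ring(s) + 7 π bond(s) = 9.)

9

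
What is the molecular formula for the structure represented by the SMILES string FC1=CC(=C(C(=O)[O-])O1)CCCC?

C9H10FO3-

Heavy atoms from the SMILES: 9 C, 1 F, 3 O.
Implicit hydrogens by atom environment:
  3 × C: 2 H each → 6
  3 × C (aromatic): no H
  1 × C: 3 H
  1 × C (aromatic): 1 H
  1 × C: no H
  1 × F: no H
  1 × O (aromatic): no H
  1 × O: no H
  1 × O (charge -1): no H
  Total hydrogens = 10.
Net charge -1.
Molecular formula: C9H10FO3-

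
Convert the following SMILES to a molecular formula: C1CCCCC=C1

Heavy atoms from the SMILES: 7 C.
Implicit hydrogens by atom environment:
  5 × C: 2 H each → 10
  2 × C: 1 H each → 2
  Total hydrogens = 12.
Molecular formula: C7H12

C7H12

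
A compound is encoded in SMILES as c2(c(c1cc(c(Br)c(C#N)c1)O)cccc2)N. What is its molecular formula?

Heavy atoms from the SMILES: 1 Br, 13 C, 2 N, 1 O.
Implicit hydrogens by atom environment:
  6 × C (aromatic): 1 H each → 6
  6 × C (aromatic): no H
  1 × Br: no H
  1 × C: no H
  1 × N: 2 H
  1 × N: no H
  1 × O: 1 H
  Total hydrogens = 9.
Molecular formula: C13H9BrN2O

C13H9BrN2O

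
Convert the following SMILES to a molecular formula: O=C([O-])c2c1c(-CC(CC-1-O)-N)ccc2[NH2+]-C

Heavy atoms from the SMILES: 12 C, 2 N, 3 O.
Implicit hydrogens by atom environment:
  4 × C (aromatic): no H
  2 × C: 2 H each → 4
  2 × C (aromatic): 1 H each → 2
  2 × C: 1 H each → 2
  1 × C: 3 H
  1 × C: no H
  1 × N: 2 H
  1 × N (charge +1): 2 H
  1 × O: 1 H
  1 × O: no H
  1 × O (charge -1): no H
  Total hydrogens = 16.
Molecular formula: C12H16N2O3

C12H16N2O3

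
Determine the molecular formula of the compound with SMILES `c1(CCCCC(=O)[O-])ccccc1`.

Heavy atoms from the SMILES: 11 C, 2 O.
Implicit hydrogens by atom environment:
  5 × C (aromatic): 1 H each → 5
  4 × C: 2 H each → 8
  1 × C (aromatic): no H
  1 × C: no H
  1 × O: no H
  1 × O (charge -1): no H
  Total hydrogens = 13.
Net charge -1.
Molecular formula: C11H13O2-

C11H13O2-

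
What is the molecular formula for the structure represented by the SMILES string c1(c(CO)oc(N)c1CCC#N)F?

C8H9FN2O2

Heavy atoms from the SMILES: 8 C, 1 F, 2 N, 2 O.
Implicit hydrogens by atom environment:
  4 × C (aromatic): no H
  3 × C: 2 H each → 6
  1 × C: no H
  1 × F: no H
  1 × N: 2 H
  1 × N: no H
  1 × O: 1 H
  1 × O (aromatic): no H
  Total hydrogens = 9.
Molecular formula: C8H9FN2O2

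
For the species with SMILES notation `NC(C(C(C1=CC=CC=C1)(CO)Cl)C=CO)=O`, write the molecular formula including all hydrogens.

Heavy atoms from the SMILES: 12 C, 1 Cl, 1 N, 3 O.
Implicit hydrogens by atom environment:
  5 × C (aromatic): 1 H each → 5
  3 × C: 1 H each → 3
  2 × C: no H
  2 × O: 1 H each → 2
  1 × C: 2 H
  1 × C (aromatic): no H
  1 × Cl: no H
  1 × N: 2 H
  1 × O: no H
  Total hydrogens = 14.
Molecular formula: C12H14ClNO3

C12H14ClNO3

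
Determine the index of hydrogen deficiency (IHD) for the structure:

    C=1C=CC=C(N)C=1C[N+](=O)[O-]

Molecular formula from the SMILES: C7H8N2O2.
DoU = (2C + 2 + N − H − X)/2 = (2·7 + 2 + 2 − 8 − 0)/2 = 10/2 = 5.
(Structurally: 1 ring(s) + 4 π bond(s) = 5.)

5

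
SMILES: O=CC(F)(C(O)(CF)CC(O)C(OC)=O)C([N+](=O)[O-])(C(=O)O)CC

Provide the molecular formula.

C12H17F2NO9

Heavy atoms from the SMILES: 12 C, 2 F, 1 N, 9 O.
Implicit hydrogens by atom environment:
  5 × C: no H
  5 × O: no H
  3 × C: 2 H each → 6
  3 × O: 1 H each → 3
  2 × C: 3 H each → 6
  2 × C: 1 H each → 2
  2 × F: no H
  1 × N (charge +1): no H
  1 × O (charge -1): no H
  Total hydrogens = 17.
Molecular formula: C12H17F2NO9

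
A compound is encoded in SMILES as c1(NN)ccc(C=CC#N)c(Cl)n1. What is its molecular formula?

Heavy atoms from the SMILES: 8 C, 1 Cl, 4 N.
Implicit hydrogens by atom environment:
  3 × C (aromatic): no H
  2 × C (aromatic): 1 H each → 2
  2 × C: 1 H each → 2
  1 × C: no H
  1 × Cl: no H
  1 × N: 2 H
  1 × N: 1 H
  1 × N (aromatic): no H
  1 × N: no H
  Total hydrogens = 7.
Molecular formula: C8H7ClN4

C8H7ClN4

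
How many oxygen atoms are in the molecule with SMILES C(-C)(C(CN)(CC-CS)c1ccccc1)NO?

The symbol for oxygen appears 1 time in the SMILES.

1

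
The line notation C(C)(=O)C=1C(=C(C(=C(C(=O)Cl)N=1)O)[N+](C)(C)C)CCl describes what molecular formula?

Heavy atoms from the SMILES: 12 C, 2 Cl, 2 N, 3 O.
Implicit hydrogens by atom environment:
  5 × C (aromatic): no H
  4 × C: 3 H each → 12
  2 × C: no H
  2 × Cl: no H
  2 × O: no H
  1 × C: 2 H
  1 × N (aromatic): no H
  1 × N (charge +1): no H
  1 × O: 1 H
  Total hydrogens = 15.
Net charge +1.
Molecular formula: C12H15Cl2N2O3+

C12H15Cl2N2O3+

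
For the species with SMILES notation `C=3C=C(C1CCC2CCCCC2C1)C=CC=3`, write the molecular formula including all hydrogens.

Heavy atoms from the SMILES: 16 C.
Implicit hydrogens by atom environment:
  7 × C: 2 H each → 14
  5 × C (aromatic): 1 H each → 5
  3 × C: 1 H each → 3
  1 × C (aromatic): no H
  Total hydrogens = 22.
Molecular formula: C16H22

C16H22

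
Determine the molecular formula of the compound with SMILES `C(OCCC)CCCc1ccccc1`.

Heavy atoms from the SMILES: 13 C, 1 O.
Implicit hydrogens by atom environment:
  6 × C: 2 H each → 12
  5 × C (aromatic): 1 H each → 5
  1 × C: 3 H
  1 × C (aromatic): no H
  1 × O: no H
  Total hydrogens = 20.
Molecular formula: C13H20O

C13H20O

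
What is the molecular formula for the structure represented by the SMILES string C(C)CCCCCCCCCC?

Heavy atoms from the SMILES: 12 C.
Implicit hydrogens by atom environment:
  10 × C: 2 H each → 20
  2 × C: 3 H each → 6
  Total hydrogens = 26.
Molecular formula: C12H26

C12H26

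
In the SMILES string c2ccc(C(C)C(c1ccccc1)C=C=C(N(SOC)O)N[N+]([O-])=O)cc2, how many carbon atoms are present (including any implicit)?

The symbol for carbon appears 19 times in the SMILES. Lowercase c denotes aromatic carbon and counts toward C.

19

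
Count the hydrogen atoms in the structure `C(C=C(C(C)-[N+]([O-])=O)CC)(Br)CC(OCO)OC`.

20

Hydrogens are implicit in SMILES; fill each atom to its normal valence:
  4 × C: 1 H each → 4
  3 × C: 3 H each → 9
  3 × C: 2 H each → 6
  3 × O: no H
  1 × Br: no H
  1 × C: no H
  1 × N (charge +1): no H
  1 × O: 1 H
  1 × O (charge -1): no H
  Total hydrogens = 20.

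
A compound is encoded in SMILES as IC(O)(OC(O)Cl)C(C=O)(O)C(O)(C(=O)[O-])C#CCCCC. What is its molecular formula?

Heavy atoms from the SMILES: 12 C, 1 Cl, 1 I, 8 O.
Implicit hydrogens by atom environment:
  6 × C: no H
  4 × O: 1 H each → 4
  3 × C: 2 H each → 6
  3 × O: no H
  2 × C: 1 H each → 2
  1 × C: 3 H
  1 × Cl: no H
  1 × I: no H
  1 × O (charge -1): no H
  Total hydrogens = 15.
Net charge -1.
Molecular formula: C12H15ClIO8-

C12H15ClIO8-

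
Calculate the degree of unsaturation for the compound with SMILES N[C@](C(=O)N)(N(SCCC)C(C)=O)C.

Molecular formula from the SMILES: C8H17N3O2S.
DoU = (2C + 2 + N − H − X)/2 = (2·8 + 2 + 3 − 17 − 0)/2 = 4/2 = 2.
(Structurally: 0 ring(s) + 2 π bond(s) = 2.)

2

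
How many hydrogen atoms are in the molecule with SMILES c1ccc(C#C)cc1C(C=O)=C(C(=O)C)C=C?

Hydrogens are implicit in SMILES; fill each atom to its normal valence:
  4 × C (aromatic): 1 H each → 4
  4 × C: no H
  3 × C: 1 H each → 3
  2 × C (aromatic): no H
  2 × O: no H
  1 × C: 3 H
  1 × C: 2 H
  Total hydrogens = 12.

12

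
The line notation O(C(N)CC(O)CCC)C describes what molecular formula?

C7H17NO2

Heavy atoms from the SMILES: 7 C, 1 N, 2 O.
Implicit hydrogens by atom environment:
  3 × C: 2 H each → 6
  2 × C: 3 H each → 6
  2 × C: 1 H each → 2
  1 × N: 2 H
  1 × O: 1 H
  1 × O: no H
  Total hydrogens = 17.
Molecular formula: C7H17NO2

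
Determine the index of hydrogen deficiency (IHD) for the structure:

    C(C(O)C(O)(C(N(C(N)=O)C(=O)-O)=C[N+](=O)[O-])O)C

4

Molecular formula from the SMILES: C8H13N3O8.
DoU = (2C + 2 + N − H − X)/2 = (2·8 + 2 + 3 − 13 − 0)/2 = 8/2 = 4.
(Structurally: 0 ring(s) + 4 π bond(s) = 4.)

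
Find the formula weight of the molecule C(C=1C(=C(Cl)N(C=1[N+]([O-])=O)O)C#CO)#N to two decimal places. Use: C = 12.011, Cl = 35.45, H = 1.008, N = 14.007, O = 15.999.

Molecular formula: C7H2ClN3O4.
M = 7×12.011 + 1×35.45 + 2×1.008 + 3×14.007 + 4×15.999 = 227.56 g/mol.

227.56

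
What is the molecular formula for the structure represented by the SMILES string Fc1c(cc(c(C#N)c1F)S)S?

Heavy atoms from the SMILES: 7 C, 2 F, 1 N, 2 S.
Implicit hydrogens by atom environment:
  5 × C (aromatic): no H
  2 × F: no H
  2 × S: 1 H each → 2
  1 × C (aromatic): 1 H
  1 × C: no H
  1 × N: no H
  Total hydrogens = 3.
Molecular formula: C7H3F2NS2

C7H3F2NS2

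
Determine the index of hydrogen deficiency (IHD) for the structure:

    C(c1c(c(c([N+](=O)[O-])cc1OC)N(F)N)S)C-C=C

Molecular formula from the SMILES: C11H14FN3O3S.
DoU = (2C + 2 + N − H − X)/2 = (2·11 + 2 + 3 − 14 − 1)/2 = 12/2 = 6.
(Structurally: 1 ring(s) + 5 π bond(s) = 6.)

6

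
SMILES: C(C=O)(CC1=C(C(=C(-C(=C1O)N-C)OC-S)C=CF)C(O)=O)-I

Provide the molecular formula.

Heavy atoms from the SMILES: 14 C, 1 F, 1 I, 1 N, 5 O, 1 S.
Implicit hydrogens by atom environment:
  6 × C (aromatic): no H
  4 × C: 1 H each → 4
  3 × O: no H
  2 × C: 2 H each → 4
  2 × O: 1 H each → 2
  1 × C: 3 H
  1 × C: no H
  1 × F: no H
  1 × I: no H
  1 × N: 1 H
  1 × S: 1 H
  Total hydrogens = 15.
Molecular formula: C14H15FINO5S

C14H15FINO5S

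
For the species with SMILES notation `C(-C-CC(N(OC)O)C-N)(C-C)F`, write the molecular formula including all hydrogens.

Heavy atoms from the SMILES: 8 C, 1 F, 2 N, 2 O.
Implicit hydrogens by atom environment:
  4 × C: 2 H each → 8
  2 × C: 3 H each → 6
  2 × C: 1 H each → 2
  1 × F: no H
  1 × N: 2 H
  1 × N: no H
  1 × O: 1 H
  1 × O: no H
  Total hydrogens = 19.
Molecular formula: C8H19FN2O2

C8H19FN2O2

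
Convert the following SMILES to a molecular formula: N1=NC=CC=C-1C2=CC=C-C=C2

Heavy atoms from the SMILES: 10 C, 2 N.
Implicit hydrogens by atom environment:
  8 × C (aromatic): 1 H each → 8
  2 × C (aromatic): no H
  2 × N (aromatic): no H
  Total hydrogens = 8.
Molecular formula: C10H8N2

C10H8N2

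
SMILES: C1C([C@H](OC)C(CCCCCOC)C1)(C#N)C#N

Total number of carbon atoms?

14

The symbol for carbon appears 14 times in the SMILES.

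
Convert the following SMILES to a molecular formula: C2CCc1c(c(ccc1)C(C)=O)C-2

C12H14O

Heavy atoms from the SMILES: 12 C, 1 O.
Implicit hydrogens by atom environment:
  4 × C: 2 H each → 8
  3 × C (aromatic): 1 H each → 3
  3 × C (aromatic): no H
  1 × C: 3 H
  1 × C: no H
  1 × O: no H
  Total hydrogens = 14.
Molecular formula: C12H14O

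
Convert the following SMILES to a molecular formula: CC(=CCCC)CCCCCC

Heavy atoms from the SMILES: 12 C.
Implicit hydrogens by atom environment:
  7 × C: 2 H each → 14
  3 × C: 3 H each → 9
  1 × C: 1 H
  1 × C: no H
  Total hydrogens = 24.
Molecular formula: C12H24

C12H24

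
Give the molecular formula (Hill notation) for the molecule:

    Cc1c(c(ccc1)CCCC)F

Heavy atoms from the SMILES: 11 C, 1 F.
Implicit hydrogens by atom environment:
  3 × C: 2 H each → 6
  3 × C (aromatic): 1 H each → 3
  3 × C (aromatic): no H
  2 × C: 3 H each → 6
  1 × F: no H
  Total hydrogens = 15.
Molecular formula: C11H15F

C11H15F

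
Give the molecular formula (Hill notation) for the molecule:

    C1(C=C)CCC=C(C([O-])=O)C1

C9H11O2-

Heavy atoms from the SMILES: 9 C, 2 O.
Implicit hydrogens by atom environment:
  4 × C: 2 H each → 8
  3 × C: 1 H each → 3
  2 × C: no H
  1 × O: no H
  1 × O (charge -1): no H
  Total hydrogens = 11.
Net charge -1.
Molecular formula: C9H11O2-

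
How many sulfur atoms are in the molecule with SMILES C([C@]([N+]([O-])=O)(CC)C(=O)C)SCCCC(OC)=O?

The symbol for sulfur appears 1 time in the SMILES.

1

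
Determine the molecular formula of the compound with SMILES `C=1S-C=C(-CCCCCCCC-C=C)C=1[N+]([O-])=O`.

C14H21NO2S

Heavy atoms from the SMILES: 14 C, 1 N, 2 O, 1 S.
Implicit hydrogens by atom environment:
  9 × C: 2 H each → 18
  2 × C (aromatic): 1 H each → 2
  2 × C (aromatic): no H
  1 × C: 1 H
  1 × N (charge +1): no H
  1 × O: no H
  1 × O (charge -1): no H
  1 × S (aromatic): no H
  Total hydrogens = 21.
Molecular formula: C14H21NO2S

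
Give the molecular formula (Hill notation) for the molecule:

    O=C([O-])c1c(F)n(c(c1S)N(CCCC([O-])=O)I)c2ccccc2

[C15H12FIN2O4S]2-

Heavy atoms from the SMILES: 15 C, 1 F, 1 I, 2 N, 4 O, 1 S.
Implicit hydrogens by atom environment:
  5 × C (aromatic): 1 H each → 5
  5 × C (aromatic): no H
  3 × C: 2 H each → 6
  2 × C: no H
  2 × O: no H
  2 × O (charge -1): no H
  1 × F: no H
  1 × I: no H
  1 × N (aromatic): no H
  1 × N: no H
  1 × S: 1 H
  Total hydrogens = 12.
Net charge -2.
Molecular formula: [C15H12FIN2O4S]2-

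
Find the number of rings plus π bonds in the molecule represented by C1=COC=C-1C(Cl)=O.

4

Molecular formula from the SMILES: C5H3ClO2.
DoU = (2C + 2 + N − H − X)/2 = (2·5 + 2 + 0 − 3 − 1)/2 = 8/2 = 4.
(Structurally: 1 ring(s) + 3 π bond(s) = 4.)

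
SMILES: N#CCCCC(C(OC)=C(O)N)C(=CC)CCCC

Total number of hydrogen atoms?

Hydrogens are implicit in SMILES; fill each atom to its normal valence:
  6 × C: 2 H each → 12
  4 × C: no H
  3 × C: 3 H each → 9
  2 × C: 1 H each → 2
  1 × N: 2 H
  1 × N: no H
  1 × O: 1 H
  1 × O: no H
  Total hydrogens = 26.

26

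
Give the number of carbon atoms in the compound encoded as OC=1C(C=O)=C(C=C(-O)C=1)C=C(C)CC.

The symbol for carbon appears 12 times in the SMILES.

12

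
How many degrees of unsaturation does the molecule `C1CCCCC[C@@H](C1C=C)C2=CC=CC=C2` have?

Molecular formula from the SMILES: C16H22.
DoU = (2C + 2 + N − H − X)/2 = (2·16 + 2 + 0 − 22 − 0)/2 = 12/2 = 6.
(Structurally: 2 ring(s) + 4 π bond(s) = 6.)

6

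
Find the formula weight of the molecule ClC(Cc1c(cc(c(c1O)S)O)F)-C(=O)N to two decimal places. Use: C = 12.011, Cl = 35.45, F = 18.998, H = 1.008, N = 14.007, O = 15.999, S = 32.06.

Molecular formula: C9H9ClFNO3S.
M = 9×12.011 + 1×35.45 + 1×18.998 + 9×1.008 + 1×14.007 + 3×15.999 + 1×32.06 = 265.68 g/mol.

265.68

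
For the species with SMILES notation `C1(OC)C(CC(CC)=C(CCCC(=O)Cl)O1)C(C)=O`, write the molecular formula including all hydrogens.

Heavy atoms from the SMILES: 14 C, 1 Cl, 4 O.
Implicit hydrogens by atom environment:
  5 × C: 2 H each → 10
  4 × C: no H
  4 × O: no H
  3 × C: 3 H each → 9
  2 × C: 1 H each → 2
  1 × Cl: no H
  Total hydrogens = 21.
Molecular formula: C14H21ClO4

C14H21ClO4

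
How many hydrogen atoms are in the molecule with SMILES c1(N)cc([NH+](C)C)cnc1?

Hydrogens are implicit in SMILES; fill each atom to its normal valence:
  3 × C (aromatic): 1 H each → 3
  2 × C: 3 H each → 6
  2 × C (aromatic): no H
  1 × N: 2 H
  1 × N (charge +1): 1 H
  1 × N (aromatic): no H
  Total hydrogens = 12.

12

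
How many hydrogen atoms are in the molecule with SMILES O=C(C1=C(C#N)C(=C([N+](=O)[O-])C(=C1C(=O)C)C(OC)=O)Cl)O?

7

Hydrogens are implicit in SMILES; fill each atom to its normal valence:
  6 × C (aromatic): no H
  5 × O: no H
  4 × C: no H
  2 × C: 3 H each → 6
  1 × Cl: no H
  1 × N (charge +1): no H
  1 × N: no H
  1 × O: 1 H
  1 × O (charge -1): no H
  Total hydrogens = 7.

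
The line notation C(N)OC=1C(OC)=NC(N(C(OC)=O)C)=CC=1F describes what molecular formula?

Heavy atoms from the SMILES: 10 C, 1 F, 3 N, 4 O.
Implicit hydrogens by atom environment:
  4 × C (aromatic): no H
  4 × O: no H
  3 × C: 3 H each → 9
  1 × C: 2 H
  1 × C (aromatic): 1 H
  1 × C: no H
  1 × F: no H
  1 × N: 2 H
  1 × N (aromatic): no H
  1 × N: no H
  Total hydrogens = 14.
Molecular formula: C10H14FN3O4

C10H14FN3O4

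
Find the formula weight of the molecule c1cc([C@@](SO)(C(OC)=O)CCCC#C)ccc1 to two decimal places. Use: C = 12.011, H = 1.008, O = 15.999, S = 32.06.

Molecular formula: C14H16O3S.
M = 14×12.011 + 16×1.008 + 3×15.999 + 1×32.06 = 264.34 g/mol.

264.34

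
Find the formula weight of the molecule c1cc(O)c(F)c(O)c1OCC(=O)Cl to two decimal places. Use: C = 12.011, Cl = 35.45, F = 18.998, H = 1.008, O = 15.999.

220.58

Molecular formula: C8H6ClFO4.
M = 8×12.011 + 1×35.45 + 1×18.998 + 6×1.008 + 4×15.999 = 220.58 g/mol.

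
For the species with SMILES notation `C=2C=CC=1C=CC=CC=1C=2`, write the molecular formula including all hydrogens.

Heavy atoms from the SMILES: 10 C.
Implicit hydrogens by atom environment:
  8 × C (aromatic): 1 H each → 8
  2 × C (aromatic): no H
  Total hydrogens = 8.
Molecular formula: C10H8

C10H8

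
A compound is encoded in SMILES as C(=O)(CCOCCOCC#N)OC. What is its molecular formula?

Heavy atoms from the SMILES: 8 C, 1 N, 4 O.
Implicit hydrogens by atom environment:
  5 × C: 2 H each → 10
  4 × O: no H
  2 × C: no H
  1 × C: 3 H
  1 × N: no H
  Total hydrogens = 13.
Molecular formula: C8H13NO4

C8H13NO4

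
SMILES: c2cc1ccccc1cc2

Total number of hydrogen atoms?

Hydrogens are implicit in SMILES; fill each atom to its normal valence:
  8 × C (aromatic): 1 H each → 8
  2 × C (aromatic): no H
  Total hydrogens = 8.

8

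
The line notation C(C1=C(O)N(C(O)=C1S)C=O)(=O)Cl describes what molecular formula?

C6H4ClNO4S

Heavy atoms from the SMILES: 6 C, 1 Cl, 1 N, 4 O, 1 S.
Implicit hydrogens by atom environment:
  4 × C (aromatic): no H
  2 × O: 1 H each → 2
  2 × O: no H
  1 × C: 1 H
  1 × C: no H
  1 × Cl: no H
  1 × N (aromatic): no H
  1 × S: 1 H
  Total hydrogens = 4.
Molecular formula: C6H4ClNO4S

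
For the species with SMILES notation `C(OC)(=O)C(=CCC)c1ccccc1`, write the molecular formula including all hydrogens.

C12H14O2

Heavy atoms from the SMILES: 12 C, 2 O.
Implicit hydrogens by atom environment:
  5 × C (aromatic): 1 H each → 5
  2 × C: 3 H each → 6
  2 × C: no H
  2 × O: no H
  1 × C: 2 H
  1 × C: 1 H
  1 × C (aromatic): no H
  Total hydrogens = 14.
Molecular formula: C12H14O2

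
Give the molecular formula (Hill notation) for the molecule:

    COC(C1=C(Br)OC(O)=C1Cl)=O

Heavy atoms from the SMILES: 1 Br, 6 C, 1 Cl, 4 O.
Implicit hydrogens by atom environment:
  4 × C (aromatic): no H
  2 × O: no H
  1 × Br: no H
  1 × C: 3 H
  1 × C: no H
  1 × Cl: no H
  1 × O: 1 H
  1 × O (aromatic): no H
  Total hydrogens = 4.
Molecular formula: C6H4BrClO4

C6H4BrClO4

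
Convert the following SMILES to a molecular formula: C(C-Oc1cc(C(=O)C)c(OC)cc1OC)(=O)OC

Heavy atoms from the SMILES: 13 C, 6 O.
Implicit hydrogens by atom environment:
  6 × O: no H
  4 × C: 3 H each → 12
  4 × C (aromatic): no H
  2 × C (aromatic): 1 H each → 2
  2 × C: no H
  1 × C: 2 H
  Total hydrogens = 16.
Molecular formula: C13H16O6

C13H16O6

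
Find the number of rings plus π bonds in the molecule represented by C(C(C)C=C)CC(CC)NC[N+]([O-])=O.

Molecular formula from the SMILES: C10H20N2O2.
DoU = (2C + 2 + N − H − X)/2 = (2·10 + 2 + 2 − 20 − 0)/2 = 4/2 = 2.
(Structurally: 0 ring(s) + 2 π bond(s) = 2.)

2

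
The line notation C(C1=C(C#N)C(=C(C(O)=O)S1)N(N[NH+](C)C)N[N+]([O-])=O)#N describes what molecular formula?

Heavy atoms from the SMILES: 9 C, 7 N, 4 O, 1 S.
Implicit hydrogens by atom environment:
  4 × C (aromatic): no H
  3 × C: no H
  3 × N: no H
  2 × C: 3 H each → 6
  2 × N: 1 H each → 2
  2 × O: no H
  1 × N (charge +1): 1 H
  1 × N (charge +1): no H
  1 × O: 1 H
  1 × O (charge -1): no H
  1 × S (aromatic): no H
  Total hydrogens = 10.
Net charge +1.
Molecular formula: C9H10N7O4S+

C9H10N7O4S+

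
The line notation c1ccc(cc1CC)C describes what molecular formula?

Heavy atoms from the SMILES: 9 C.
Implicit hydrogens by atom environment:
  4 × C (aromatic): 1 H each → 4
  2 × C: 3 H each → 6
  2 × C (aromatic): no H
  1 × C: 2 H
  Total hydrogens = 12.
Molecular formula: C9H12

C9H12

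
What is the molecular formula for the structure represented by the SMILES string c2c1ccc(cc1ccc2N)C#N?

Heavy atoms from the SMILES: 11 C, 2 N.
Implicit hydrogens by atom environment:
  6 × C (aromatic): 1 H each → 6
  4 × C (aromatic): no H
  1 × C: no H
  1 × N: 2 H
  1 × N: no H
  Total hydrogens = 8.
Molecular formula: C11H8N2

C11H8N2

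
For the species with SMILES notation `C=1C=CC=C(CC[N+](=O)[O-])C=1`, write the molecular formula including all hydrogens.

C8H9NO2

Heavy atoms from the SMILES: 8 C, 1 N, 2 O.
Implicit hydrogens by atom environment:
  5 × C (aromatic): 1 H each → 5
  2 × C: 2 H each → 4
  1 × C (aromatic): no H
  1 × N (charge +1): no H
  1 × O: no H
  1 × O (charge -1): no H
  Total hydrogens = 9.
Molecular formula: C8H9NO2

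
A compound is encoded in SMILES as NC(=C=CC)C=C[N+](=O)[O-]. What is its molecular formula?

Heavy atoms from the SMILES: 6 C, 2 N, 2 O.
Implicit hydrogens by atom environment:
  3 × C: 1 H each → 3
  2 × C: no H
  1 × C: 3 H
  1 × N: 2 H
  1 × N (charge +1): no H
  1 × O: no H
  1 × O (charge -1): no H
  Total hydrogens = 8.
Molecular formula: C6H8N2O2

C6H8N2O2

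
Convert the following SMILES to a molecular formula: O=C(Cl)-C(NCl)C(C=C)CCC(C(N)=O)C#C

C11H14Cl2N2O2

Heavy atoms from the SMILES: 11 C, 2 Cl, 2 N, 2 O.
Implicit hydrogens by atom environment:
  5 × C: 1 H each → 5
  3 × C: 2 H each → 6
  3 × C: no H
  2 × Cl: no H
  2 × O: no H
  1 × N: 2 H
  1 × N: 1 H
  Total hydrogens = 14.
Molecular formula: C11H14Cl2N2O2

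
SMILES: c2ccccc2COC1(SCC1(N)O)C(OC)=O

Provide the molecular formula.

C12H15NO4S

Heavy atoms from the SMILES: 12 C, 1 N, 4 O, 1 S.
Implicit hydrogens by atom environment:
  5 × C (aromatic): 1 H each → 5
  3 × C: no H
  3 × O: no H
  2 × C: 2 H each → 4
  1 × C: 3 H
  1 × C (aromatic): no H
  1 × N: 2 H
  1 × O: 1 H
  1 × S: no H
  Total hydrogens = 15.
Molecular formula: C12H15NO4S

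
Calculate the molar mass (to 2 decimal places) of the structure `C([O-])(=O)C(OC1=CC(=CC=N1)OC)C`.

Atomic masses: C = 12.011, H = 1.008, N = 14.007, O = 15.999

Molecular formula: C9H10NO4-.
M = 9×12.011 + 10×1.008 + 1×14.007 + 4×15.999 = 196.18 g/mol.

196.18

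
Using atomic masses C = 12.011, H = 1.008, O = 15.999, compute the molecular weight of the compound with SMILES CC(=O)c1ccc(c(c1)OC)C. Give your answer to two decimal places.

Molecular formula: C10H12O2.
M = 10×12.011 + 12×1.008 + 2×15.999 = 164.20 g/mol.

164.20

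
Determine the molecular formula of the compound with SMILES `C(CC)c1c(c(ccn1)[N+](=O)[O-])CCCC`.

C12H18N2O2

Heavy atoms from the SMILES: 12 C, 2 N, 2 O.
Implicit hydrogens by atom environment:
  5 × C: 2 H each → 10
  3 × C (aromatic): no H
  2 × C: 3 H each → 6
  2 × C (aromatic): 1 H each → 2
  1 × N (aromatic): no H
  1 × N (charge +1): no H
  1 × O: no H
  1 × O (charge -1): no H
  Total hydrogens = 18.
Molecular formula: C12H18N2O2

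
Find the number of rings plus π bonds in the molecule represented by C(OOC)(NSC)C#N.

2

Molecular formula from the SMILES: C4H8N2O2S.
DoU = (2C + 2 + N − H − X)/2 = (2·4 + 2 + 2 − 8 − 0)/2 = 4/2 = 2.
(Structurally: 0 ring(s) + 2 π bond(s) = 2.)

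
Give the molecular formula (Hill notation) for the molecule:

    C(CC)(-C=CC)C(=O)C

Heavy atoms from the SMILES: 8 C, 1 O.
Implicit hydrogens by atom environment:
  3 × C: 3 H each → 9
  3 × C: 1 H each → 3
  1 × C: 2 H
  1 × C: no H
  1 × O: no H
  Total hydrogens = 14.
Molecular formula: C8H14O

C8H14O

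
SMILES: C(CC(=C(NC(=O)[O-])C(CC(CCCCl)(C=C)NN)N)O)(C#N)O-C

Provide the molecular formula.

C15H25ClN5O4-

Heavy atoms from the SMILES: 15 C, 1 Cl, 5 N, 4 O.
Implicit hydrogens by atom environment:
  6 × C: 2 H each → 12
  5 × C: no H
  3 × C: 1 H each → 3
  2 × N: 2 H each → 4
  2 × N: 1 H each → 2
  2 × O: no H
  1 × C: 3 H
  1 × Cl: no H
  1 × N: no H
  1 × O: 1 H
  1 × O (charge -1): no H
  Total hydrogens = 25.
Net charge -1.
Molecular formula: C15H25ClN5O4-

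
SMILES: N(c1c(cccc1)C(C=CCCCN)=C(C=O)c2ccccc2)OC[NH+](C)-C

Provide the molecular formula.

Heavy atoms from the SMILES: 23 C, 3 N, 2 O.
Implicit hydrogens by atom environment:
  9 × C (aromatic): 1 H each → 9
  4 × C: 2 H each → 8
  3 × C: 1 H each → 3
  3 × C (aromatic): no H
  2 × C: 3 H each → 6
  2 × C: no H
  2 × O: no H
  1 × N: 2 H
  1 × N: 1 H
  1 × N (charge +1): 1 H
  Total hydrogens = 30.
Net charge +1.
Molecular formula: C23H30N3O2+

C23H30N3O2+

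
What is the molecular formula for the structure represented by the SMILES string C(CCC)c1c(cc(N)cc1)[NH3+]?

Heavy atoms from the SMILES: 10 C, 2 N.
Implicit hydrogens by atom environment:
  3 × C: 2 H each → 6
  3 × C (aromatic): 1 H each → 3
  3 × C (aromatic): no H
  1 × C: 3 H
  1 × N (charge +1): 3 H
  1 × N: 2 H
  Total hydrogens = 17.
Net charge +1.
Molecular formula: C10H17N2+

C10H17N2+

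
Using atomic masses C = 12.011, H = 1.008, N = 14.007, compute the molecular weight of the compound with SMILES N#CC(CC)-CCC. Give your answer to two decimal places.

111.19

Molecular formula: C7H13N.
M = 7×12.011 + 13×1.008 + 1×14.007 = 111.19 g/mol.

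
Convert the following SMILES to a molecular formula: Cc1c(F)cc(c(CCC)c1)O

Heavy atoms from the SMILES: 10 C, 1 F, 1 O.
Implicit hydrogens by atom environment:
  4 × C (aromatic): no H
  2 × C: 3 H each → 6
  2 × C: 2 H each → 4
  2 × C (aromatic): 1 H each → 2
  1 × F: no H
  1 × O: 1 H
  Total hydrogens = 13.
Molecular formula: C10H13FO

C10H13FO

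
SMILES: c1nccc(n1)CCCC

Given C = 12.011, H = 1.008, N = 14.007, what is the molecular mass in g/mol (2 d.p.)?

Molecular formula: C8H12N2.
M = 8×12.011 + 12×1.008 + 2×14.007 = 136.20 g/mol.

136.20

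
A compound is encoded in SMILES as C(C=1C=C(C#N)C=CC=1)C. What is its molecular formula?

Heavy atoms from the SMILES: 9 C, 1 N.
Implicit hydrogens by atom environment:
  4 × C (aromatic): 1 H each → 4
  2 × C (aromatic): no H
  1 × C: 3 H
  1 × C: 2 H
  1 × C: no H
  1 × N: no H
  Total hydrogens = 9.
Molecular formula: C9H9N

C9H9N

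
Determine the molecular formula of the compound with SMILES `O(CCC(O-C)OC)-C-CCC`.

Heavy atoms from the SMILES: 9 C, 3 O.
Implicit hydrogens by atom environment:
  5 × C: 2 H each → 10
  3 × C: 3 H each → 9
  3 × O: no H
  1 × C: 1 H
  Total hydrogens = 20.
Molecular formula: C9H20O3

C9H20O3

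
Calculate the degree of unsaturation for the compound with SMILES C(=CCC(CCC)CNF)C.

Molecular formula from the SMILES: C9H18FN.
DoU = (2C + 2 + N − H − X)/2 = (2·9 + 2 + 1 − 18 − 1)/2 = 2/2 = 1.
(Structurally: 0 ring(s) + 1 π bond(s) = 1.)

1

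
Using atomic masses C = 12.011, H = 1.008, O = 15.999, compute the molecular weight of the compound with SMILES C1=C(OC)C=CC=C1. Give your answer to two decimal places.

Molecular formula: C7H8O.
M = 7×12.011 + 8×1.008 + 1×15.999 = 108.14 g/mol.

108.14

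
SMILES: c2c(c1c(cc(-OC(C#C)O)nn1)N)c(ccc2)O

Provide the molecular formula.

C13H11N3O3

Heavy atoms from the SMILES: 13 C, 3 N, 3 O.
Implicit hydrogens by atom environment:
  5 × C (aromatic): 1 H each → 5
  5 × C (aromatic): no H
  2 × C: 1 H each → 2
  2 × N (aromatic): no H
  2 × O: 1 H each → 2
  1 × C: no H
  1 × N: 2 H
  1 × O: no H
  Total hydrogens = 11.
Molecular formula: C13H11N3O3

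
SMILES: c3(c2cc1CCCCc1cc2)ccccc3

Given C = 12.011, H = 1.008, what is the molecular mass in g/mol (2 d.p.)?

208.30

Molecular formula: C16H16.
M = 16×12.011 + 16×1.008 = 208.30 g/mol.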